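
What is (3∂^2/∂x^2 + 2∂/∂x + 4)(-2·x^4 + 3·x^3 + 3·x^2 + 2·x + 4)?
- 8 x^{4} - 4 x^{3} - 42 x^{2} + 74 x + 38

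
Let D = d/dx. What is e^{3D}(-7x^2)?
- 7 x^{2} - 42 x - 63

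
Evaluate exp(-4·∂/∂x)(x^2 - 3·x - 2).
x^{2} - 11 x + 26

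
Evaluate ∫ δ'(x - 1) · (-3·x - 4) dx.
3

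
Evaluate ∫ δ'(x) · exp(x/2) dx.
- \frac{1}{2}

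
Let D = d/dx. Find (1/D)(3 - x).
- \frac{x^{2}}{2} + 3 x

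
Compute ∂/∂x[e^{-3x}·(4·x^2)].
4 x \left(2 - 3 x\right) e^{- 3 x}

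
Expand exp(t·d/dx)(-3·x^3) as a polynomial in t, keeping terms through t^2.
3 x \left(- 3 t^{2} - 3 t x - x^{2}\right)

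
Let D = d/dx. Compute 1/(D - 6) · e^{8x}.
\frac{e^{8 x}}{2}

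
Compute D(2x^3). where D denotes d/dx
6 x^{2}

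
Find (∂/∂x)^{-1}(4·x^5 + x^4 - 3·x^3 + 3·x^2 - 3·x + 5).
\frac{2 x^{6}}{3} + \frac{x^{5}}{5} - \frac{3 x^{4}}{4} + x^{3} - \frac{3 x^{2}}{2} + 5 x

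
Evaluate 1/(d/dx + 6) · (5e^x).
\frac{5 e^{x}}{7}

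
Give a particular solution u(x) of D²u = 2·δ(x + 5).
|x + 5|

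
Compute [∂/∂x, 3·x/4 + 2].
\frac{3}{4}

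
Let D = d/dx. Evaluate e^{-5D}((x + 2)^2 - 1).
x^{2} - 6 x + 8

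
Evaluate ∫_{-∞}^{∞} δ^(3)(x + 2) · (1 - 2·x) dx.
0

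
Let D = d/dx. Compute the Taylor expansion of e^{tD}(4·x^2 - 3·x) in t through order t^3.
4 t^{2} + t \left(8 x - 3\right) + 4 x^{2} - 3 x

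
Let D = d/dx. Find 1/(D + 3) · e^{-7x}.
- \frac{e^{- 7 x}}{4}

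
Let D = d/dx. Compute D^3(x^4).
24 x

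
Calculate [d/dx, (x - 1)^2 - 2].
2 x - 2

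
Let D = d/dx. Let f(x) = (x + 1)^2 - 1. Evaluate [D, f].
2 x + 2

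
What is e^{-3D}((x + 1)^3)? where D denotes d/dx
x^{3} - 6 x^{2} + 12 x - 8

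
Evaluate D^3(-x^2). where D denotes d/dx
0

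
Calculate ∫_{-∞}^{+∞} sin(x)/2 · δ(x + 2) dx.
- \frac{\sin{\left(2 \right)}}{2}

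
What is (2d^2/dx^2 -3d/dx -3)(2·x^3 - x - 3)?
- 6 x^{3} - 18 x^{2} + 27 x + 12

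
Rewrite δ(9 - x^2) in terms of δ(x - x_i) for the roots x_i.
\frac{\delta(x - 3) + \delta(x + 3)}{6}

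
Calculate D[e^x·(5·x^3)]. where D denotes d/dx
5 x^{2} \left(x + 3\right) e^{x}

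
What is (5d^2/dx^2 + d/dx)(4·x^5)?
20 x^{3} \left(x + 20\right)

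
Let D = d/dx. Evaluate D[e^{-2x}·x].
\left(1 - 2 x\right) e^{- 2 x}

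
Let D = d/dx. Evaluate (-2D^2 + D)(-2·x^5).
10 x^{3} \left(8 - x\right)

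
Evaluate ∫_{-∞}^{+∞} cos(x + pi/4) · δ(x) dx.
\frac{\sqrt{2}}{2}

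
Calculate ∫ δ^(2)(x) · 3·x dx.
0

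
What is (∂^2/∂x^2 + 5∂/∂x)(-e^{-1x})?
4 e^{- x}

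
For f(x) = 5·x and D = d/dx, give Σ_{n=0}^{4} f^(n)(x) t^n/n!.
5 t + 5 x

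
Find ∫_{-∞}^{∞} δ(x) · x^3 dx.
0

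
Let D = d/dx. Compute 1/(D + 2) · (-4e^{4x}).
- \frac{2 e^{4 x}}{3}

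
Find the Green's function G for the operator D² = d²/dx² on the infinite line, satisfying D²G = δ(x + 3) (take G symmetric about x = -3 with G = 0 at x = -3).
\frac{|x + 3|}{2}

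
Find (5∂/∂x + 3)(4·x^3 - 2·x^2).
2 x \left(6 x^{2} + 27 x - 10\right)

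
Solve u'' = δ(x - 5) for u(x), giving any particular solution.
\frac{|x - 5|}{2}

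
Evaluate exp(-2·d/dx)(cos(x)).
\cos{\left(x - 2 \right)}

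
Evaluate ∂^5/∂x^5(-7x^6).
- 5040 x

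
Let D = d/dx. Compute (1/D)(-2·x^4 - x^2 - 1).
- \frac{2 x^{5}}{5} - \frac{x^{3}}{3} - x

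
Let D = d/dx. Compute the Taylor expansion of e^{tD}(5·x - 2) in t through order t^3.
5 t + 5 x - 2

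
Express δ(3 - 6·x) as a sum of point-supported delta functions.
\frac{\delta(x - 1/2)}{6}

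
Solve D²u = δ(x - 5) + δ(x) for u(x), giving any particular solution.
\frac{|x - 5|}{2} + \frac{|x|}{2}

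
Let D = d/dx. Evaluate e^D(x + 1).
x + 2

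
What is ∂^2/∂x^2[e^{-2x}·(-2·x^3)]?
4 x \left(- 2 x^{2} + 6 x - 3\right) e^{- 2 x}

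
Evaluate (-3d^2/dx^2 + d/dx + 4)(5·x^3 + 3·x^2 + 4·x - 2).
20 x^{3} + 27 x^{2} - 68 x - 22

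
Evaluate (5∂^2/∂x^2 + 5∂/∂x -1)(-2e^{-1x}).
2 e^{- x}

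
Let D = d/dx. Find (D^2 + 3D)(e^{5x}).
40 e^{5 x}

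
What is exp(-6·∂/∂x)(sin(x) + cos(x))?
\sqrt{2} \cos{\left(- x + \frac{\pi}{4} + 6 \right)}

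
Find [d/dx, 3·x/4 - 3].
\frac{3}{4}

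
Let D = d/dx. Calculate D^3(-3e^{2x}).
- 24 e^{2 x}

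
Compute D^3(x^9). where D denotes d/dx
504 x^{6}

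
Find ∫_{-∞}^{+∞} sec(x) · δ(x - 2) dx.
\sec{\left(2 \right)}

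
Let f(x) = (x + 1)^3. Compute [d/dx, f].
3 \left(x + 1\right)^{2}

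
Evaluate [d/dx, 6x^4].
24 x^{3}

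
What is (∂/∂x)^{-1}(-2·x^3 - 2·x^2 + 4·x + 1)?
- \frac{x^{4}}{2} - \frac{2 x^{3}}{3} + 2 x^{2} + x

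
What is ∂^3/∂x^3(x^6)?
120 x^{3}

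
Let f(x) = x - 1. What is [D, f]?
1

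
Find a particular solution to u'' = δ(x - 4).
\frac{|x - 4|}{2}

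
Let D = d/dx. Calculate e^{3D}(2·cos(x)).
2 \cos{\left(x + 3 \right)}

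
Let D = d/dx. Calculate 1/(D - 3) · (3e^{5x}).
\frac{3 e^{5 x}}{2}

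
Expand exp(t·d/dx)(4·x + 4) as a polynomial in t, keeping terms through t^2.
4 t + 4 x + 4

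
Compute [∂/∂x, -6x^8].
- 48 x^{7}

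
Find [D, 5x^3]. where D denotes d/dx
15 x^{2}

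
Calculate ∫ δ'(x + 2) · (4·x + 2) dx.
-4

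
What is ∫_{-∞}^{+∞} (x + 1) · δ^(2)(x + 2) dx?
0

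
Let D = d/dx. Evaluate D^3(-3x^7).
- 630 x^{4}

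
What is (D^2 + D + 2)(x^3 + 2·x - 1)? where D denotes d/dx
x \left(2 x^{2} + 3 x + 10\right)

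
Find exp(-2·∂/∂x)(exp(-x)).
e^{2 - x}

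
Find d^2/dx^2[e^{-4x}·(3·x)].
24 \left(2 x - 1\right) e^{- 4 x}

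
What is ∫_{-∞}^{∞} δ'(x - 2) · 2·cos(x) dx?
2 \sin{\left(2 \right)}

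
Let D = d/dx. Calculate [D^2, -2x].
-4D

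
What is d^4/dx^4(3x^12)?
35640 x^{8}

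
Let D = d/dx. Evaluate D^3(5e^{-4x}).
- 320 e^{- 4 x}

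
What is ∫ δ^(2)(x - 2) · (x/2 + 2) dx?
0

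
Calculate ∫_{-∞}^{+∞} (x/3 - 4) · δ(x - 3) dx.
-3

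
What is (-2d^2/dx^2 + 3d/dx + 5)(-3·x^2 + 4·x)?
- 15 x^{2} + 2 x + 24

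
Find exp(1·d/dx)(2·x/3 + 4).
\frac{2 x}{3} + \frac{14}{3}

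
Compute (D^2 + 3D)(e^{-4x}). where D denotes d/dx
4 e^{- 4 x}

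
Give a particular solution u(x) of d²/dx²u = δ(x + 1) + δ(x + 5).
\frac{|x + 1|}{2} + \frac{|x + 5|}{2}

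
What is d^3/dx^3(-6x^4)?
- 144 x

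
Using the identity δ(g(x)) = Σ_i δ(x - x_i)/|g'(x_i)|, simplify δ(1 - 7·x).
\frac{\delta(x - 1/7)}{7}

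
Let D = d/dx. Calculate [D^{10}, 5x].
50D^{9}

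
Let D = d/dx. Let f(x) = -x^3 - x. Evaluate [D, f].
- 3 x^{2} - 1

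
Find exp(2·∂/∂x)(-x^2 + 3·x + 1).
- x^{2} - x + 3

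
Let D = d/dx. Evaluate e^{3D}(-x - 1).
- x - 4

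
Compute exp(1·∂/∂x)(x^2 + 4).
x^{2} + 2 x + 5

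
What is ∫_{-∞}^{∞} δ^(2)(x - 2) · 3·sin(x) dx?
- 3 \sin{\left(2 \right)}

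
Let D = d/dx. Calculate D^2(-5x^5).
- 100 x^{3}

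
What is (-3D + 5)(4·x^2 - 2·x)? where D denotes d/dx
20 x^{2} - 34 x + 6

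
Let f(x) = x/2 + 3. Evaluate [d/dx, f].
\frac{1}{2}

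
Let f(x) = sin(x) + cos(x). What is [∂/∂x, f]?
- \sin{\left(x \right)} + \cos{\left(x \right)}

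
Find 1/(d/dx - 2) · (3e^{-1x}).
- e^{- x}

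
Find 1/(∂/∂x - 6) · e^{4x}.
- \frac{e^{4 x}}{2}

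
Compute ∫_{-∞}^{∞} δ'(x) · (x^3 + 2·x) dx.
-2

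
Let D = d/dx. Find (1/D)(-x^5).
- \frac{x^{6}}{6}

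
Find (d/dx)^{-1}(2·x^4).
\frac{2 x^{5}}{5}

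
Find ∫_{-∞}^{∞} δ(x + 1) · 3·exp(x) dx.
\frac{3}{e}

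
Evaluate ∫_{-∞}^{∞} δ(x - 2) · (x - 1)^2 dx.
1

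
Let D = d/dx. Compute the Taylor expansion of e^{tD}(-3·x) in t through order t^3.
- 3 t - 3 x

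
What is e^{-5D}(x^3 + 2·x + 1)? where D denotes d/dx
x^{3} - 15 x^{2} + 77 x - 134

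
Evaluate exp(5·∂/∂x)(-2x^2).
- 2 x^{2} - 20 x - 50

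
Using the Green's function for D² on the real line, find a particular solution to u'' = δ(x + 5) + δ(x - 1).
\frac{|x + 5|}{2} + \frac{|x - 1|}{2}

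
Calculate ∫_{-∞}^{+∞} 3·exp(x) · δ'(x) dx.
-3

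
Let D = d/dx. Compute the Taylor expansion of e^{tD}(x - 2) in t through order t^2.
t + x - 2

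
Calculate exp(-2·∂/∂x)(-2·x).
4 - 2 x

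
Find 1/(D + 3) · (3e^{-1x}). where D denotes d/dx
\frac{3 e^{- x}}{2}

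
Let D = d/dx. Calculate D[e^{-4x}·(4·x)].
4 \left(1 - 4 x\right) e^{- 4 x}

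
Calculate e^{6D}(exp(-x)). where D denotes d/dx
e^{- x - 6}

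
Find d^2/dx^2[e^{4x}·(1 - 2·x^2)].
\left(- 32 x^{2} - 32 x + 12\right) e^{4 x}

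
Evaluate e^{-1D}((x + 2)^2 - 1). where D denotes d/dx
x \left(x + 2\right)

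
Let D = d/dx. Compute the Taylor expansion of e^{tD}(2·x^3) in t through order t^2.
2 x \left(3 t^{2} + 3 t x + x^{2}\right)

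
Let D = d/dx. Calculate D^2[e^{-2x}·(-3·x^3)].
6 x \left(- 2 x^{2} + 6 x - 3\right) e^{- 2 x}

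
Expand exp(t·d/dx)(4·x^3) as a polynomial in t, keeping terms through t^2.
4 x \left(3 t^{2} + 3 t x + x^{2}\right)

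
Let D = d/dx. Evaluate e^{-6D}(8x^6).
8 x^{6} - 288 x^{5} + 4320 x^{4} - 34560 x^{3} + 155520 x^{2} - 373248 x + 373248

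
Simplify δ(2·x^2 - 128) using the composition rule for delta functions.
\frac{\delta(x - 8) + \delta(x + 8)}{32}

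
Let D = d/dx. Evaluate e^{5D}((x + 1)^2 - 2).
x^{2} + 12 x + 34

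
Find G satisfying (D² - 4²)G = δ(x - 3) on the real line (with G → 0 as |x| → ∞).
-\frac{e^{-4|x - 3|}}{8}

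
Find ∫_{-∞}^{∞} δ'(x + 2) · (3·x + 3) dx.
-3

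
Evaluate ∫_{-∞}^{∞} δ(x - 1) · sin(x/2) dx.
\sin{\left(\frac{1}{2} \right)}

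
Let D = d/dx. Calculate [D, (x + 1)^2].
2 x + 2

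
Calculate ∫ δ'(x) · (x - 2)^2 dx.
4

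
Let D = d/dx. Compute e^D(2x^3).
2 x^{3} + 6 x^{2} + 6 x + 2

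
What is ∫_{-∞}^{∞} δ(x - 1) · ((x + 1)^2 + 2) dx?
6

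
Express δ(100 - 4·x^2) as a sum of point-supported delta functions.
\frac{\delta(x - 5) + \delta(x + 5)}{40}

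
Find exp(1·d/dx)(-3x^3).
- 3 x^{3} - 9 x^{2} - 9 x - 3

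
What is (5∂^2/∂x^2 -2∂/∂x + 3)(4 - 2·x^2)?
- 6 x^{2} + 8 x - 8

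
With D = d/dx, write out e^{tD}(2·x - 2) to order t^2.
2 t + 2 x - 2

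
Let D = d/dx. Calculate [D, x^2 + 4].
2 x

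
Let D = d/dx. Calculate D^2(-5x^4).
- 60 x^{2}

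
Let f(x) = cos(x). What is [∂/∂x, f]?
- \sin{\left(x \right)}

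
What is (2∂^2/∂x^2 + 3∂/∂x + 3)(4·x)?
12 x + 12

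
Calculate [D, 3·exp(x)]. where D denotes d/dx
3 e^{x}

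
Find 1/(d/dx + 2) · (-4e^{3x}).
- \frac{4 e^{3 x}}{5}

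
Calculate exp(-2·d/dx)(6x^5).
6 x^{5} - 60 x^{4} + 240 x^{3} - 480 x^{2} + 480 x - 192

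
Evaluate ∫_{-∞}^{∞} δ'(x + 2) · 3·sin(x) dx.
- 3 \cos{\left(2 \right)}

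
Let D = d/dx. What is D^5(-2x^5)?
-240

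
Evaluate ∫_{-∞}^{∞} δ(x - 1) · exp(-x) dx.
e^{-1}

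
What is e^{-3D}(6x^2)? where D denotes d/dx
6 x^{2} - 36 x + 54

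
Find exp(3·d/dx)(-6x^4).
- 6 x^{4} - 72 x^{3} - 324 x^{2} - 648 x - 486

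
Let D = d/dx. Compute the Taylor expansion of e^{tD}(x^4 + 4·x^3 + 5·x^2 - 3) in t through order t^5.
t^{4} + 4 t^{3} \left(x + 1\right) + t^{2} \left(6 x^{2} + 12 x + 5\right) + 2 t x \left(2 x^{2} + 6 x + 5\right) + x^{4} + 4 x^{3} + 5 x^{2} - 3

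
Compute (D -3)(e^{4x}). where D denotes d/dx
e^{4 x}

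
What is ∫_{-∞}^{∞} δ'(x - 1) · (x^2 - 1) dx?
-2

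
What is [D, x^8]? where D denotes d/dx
8 x^{7}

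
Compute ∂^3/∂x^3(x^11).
990 x^{8}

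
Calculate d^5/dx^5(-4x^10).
- 120960 x^{5}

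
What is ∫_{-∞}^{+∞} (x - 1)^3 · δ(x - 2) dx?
1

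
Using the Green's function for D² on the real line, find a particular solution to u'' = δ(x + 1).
\frac{|x + 1|}{2}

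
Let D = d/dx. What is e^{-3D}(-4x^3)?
- 4 x^{3} + 36 x^{2} - 108 x + 108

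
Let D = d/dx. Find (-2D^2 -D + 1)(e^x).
- 2 e^{x}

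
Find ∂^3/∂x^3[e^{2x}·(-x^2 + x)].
8 x \left(- x - 2\right) e^{2 x}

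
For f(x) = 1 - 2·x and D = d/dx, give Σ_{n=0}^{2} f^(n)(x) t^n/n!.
- 2 t - 2 x + 1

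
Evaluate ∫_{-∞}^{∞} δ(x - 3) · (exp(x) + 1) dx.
1 + e^{3}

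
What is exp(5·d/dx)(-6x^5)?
- 6 x^{5} - 150 x^{4} - 1500 x^{3} - 7500 x^{2} - 18750 x - 18750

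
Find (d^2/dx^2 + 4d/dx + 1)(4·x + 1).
4 x + 17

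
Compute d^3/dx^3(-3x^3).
-18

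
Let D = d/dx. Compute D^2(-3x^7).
- 126 x^{5}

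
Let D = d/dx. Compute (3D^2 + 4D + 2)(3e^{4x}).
198 e^{4 x}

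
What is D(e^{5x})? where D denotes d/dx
5 e^{5 x}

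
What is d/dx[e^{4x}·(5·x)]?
\left(20 x + 5\right) e^{4 x}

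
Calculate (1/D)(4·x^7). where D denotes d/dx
\frac{x^{8}}{2}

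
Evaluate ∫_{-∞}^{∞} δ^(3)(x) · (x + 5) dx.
0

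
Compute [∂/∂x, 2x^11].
22 x^{10}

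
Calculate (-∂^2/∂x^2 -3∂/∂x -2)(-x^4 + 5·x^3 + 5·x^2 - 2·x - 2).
x \left(2 x^{3} + 2 x^{2} - 43 x - 56\right)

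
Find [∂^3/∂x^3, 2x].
6\frac{d^{2}}{dx^{2}}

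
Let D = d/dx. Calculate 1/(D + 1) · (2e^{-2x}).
- 2 e^{- 2 x}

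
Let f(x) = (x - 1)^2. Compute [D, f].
2 x - 2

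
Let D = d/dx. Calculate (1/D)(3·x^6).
\frac{3 x^{7}}{7}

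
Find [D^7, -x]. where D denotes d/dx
-7D^{6}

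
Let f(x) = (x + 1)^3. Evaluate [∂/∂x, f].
3 \left(x + 1\right)^{2}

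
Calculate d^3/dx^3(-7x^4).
- 168 x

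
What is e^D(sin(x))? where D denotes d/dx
\sin{\left(x + 1 \right)}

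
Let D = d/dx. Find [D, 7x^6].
42 x^{5}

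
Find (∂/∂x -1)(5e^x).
0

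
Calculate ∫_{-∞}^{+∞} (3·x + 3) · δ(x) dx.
3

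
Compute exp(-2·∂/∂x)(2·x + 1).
2 x - 3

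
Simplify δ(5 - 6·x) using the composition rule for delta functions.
\frac{\delta(x - 5/6)}{6}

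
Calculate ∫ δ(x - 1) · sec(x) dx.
\sec{\left(1 \right)}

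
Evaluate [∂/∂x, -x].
-1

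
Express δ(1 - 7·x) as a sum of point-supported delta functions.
\frac{\delta(x - 1/7)}{7}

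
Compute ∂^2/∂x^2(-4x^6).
- 120 x^{4}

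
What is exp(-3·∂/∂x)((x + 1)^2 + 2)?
x^{2} - 4 x + 6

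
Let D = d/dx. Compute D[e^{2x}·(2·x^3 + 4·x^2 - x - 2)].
\left(4 x^{3} + 14 x^{2} + 6 x - 5\right) e^{2 x}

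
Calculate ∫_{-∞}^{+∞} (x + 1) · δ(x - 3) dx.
4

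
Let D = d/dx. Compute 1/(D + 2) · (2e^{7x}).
\frac{2 e^{7 x}}{9}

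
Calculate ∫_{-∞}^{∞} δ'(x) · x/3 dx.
- \frac{1}{3}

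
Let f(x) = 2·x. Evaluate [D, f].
2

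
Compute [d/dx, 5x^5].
25 x^{4}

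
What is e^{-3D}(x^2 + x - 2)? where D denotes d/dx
x^{2} - 5 x + 4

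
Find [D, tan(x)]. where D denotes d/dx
\frac{1}{\cos^{2}{\left(x \right)}}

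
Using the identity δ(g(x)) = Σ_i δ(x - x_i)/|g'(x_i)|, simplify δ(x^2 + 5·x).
\frac{\delta(x + 5) + \delta(x)}{5}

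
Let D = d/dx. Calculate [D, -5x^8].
- 40 x^{7}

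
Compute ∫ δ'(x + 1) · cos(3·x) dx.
- 3 \sin{\left(3 \right)}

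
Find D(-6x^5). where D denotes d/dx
- 30 x^{4}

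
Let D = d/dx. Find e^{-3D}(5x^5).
5 x^{5} - 75 x^{4} + 450 x^{3} - 1350 x^{2} + 2025 x - 1215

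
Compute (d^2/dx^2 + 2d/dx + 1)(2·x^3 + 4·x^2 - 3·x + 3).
2 x^{3} + 16 x^{2} + 25 x + 5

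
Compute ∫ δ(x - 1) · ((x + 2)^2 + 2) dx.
11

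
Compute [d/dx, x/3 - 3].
\frac{1}{3}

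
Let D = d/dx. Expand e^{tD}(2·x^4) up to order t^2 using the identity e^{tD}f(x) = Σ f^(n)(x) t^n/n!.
2 x^{2} \left(6 t^{2} + 4 t x + x^{2}\right)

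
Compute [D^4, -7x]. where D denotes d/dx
-28D^{3}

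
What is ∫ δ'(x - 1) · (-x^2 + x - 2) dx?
1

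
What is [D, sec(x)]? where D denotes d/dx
\tan{\left(x \right)} \sec{\left(x \right)}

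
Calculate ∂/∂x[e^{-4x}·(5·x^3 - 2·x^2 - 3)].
\left(- 20 x^{3} + 23 x^{2} - 4 x + 12\right) e^{- 4 x}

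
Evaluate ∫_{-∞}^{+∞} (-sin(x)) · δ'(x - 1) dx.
\cos{\left(1 \right)}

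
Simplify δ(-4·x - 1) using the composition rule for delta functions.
\frac{\delta(x + 1/4)}{4}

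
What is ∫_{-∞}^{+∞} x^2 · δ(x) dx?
0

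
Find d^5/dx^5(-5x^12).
- 475200 x^{7}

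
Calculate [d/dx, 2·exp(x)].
2 e^{x}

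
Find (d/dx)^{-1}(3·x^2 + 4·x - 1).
x^{3} + 2 x^{2} - x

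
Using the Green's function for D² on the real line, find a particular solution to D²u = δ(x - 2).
\frac{|x - 2|}{2}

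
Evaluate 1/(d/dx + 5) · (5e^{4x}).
\frac{5 e^{4 x}}{9}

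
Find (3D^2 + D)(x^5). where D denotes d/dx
5 x^{3} \left(x + 12\right)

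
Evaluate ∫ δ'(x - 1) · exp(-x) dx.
e^{-1}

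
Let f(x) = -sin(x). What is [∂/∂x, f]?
- \cos{\left(x \right)}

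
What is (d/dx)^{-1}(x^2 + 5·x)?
\frac{x^{3}}{3} + \frac{5 x^{2}}{2}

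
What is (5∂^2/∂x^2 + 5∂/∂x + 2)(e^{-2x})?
12 e^{- 2 x}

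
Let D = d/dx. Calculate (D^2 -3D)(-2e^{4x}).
- 8 e^{4 x}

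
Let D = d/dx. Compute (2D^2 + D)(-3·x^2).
- 6 x - 12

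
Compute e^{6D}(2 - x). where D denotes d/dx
- x - 4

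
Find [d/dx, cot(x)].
- \frac{1}{\sin^{2}{\left(x \right)}}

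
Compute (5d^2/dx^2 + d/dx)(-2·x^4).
8 x^{2} \left(- x - 15\right)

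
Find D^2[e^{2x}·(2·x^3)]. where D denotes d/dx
4 x \left(2 x^{2} + 6 x + 3\right) e^{2 x}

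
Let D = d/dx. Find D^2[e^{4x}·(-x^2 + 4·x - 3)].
\left(- 16 x^{2} + 48 x - 18\right) e^{4 x}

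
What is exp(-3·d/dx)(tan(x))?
\tan{\left(x - 3 \right)}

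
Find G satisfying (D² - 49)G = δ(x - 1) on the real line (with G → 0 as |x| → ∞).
-\frac{e^{-7|x - 1|}}{14}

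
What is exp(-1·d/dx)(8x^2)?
8 x^{2} - 16 x + 8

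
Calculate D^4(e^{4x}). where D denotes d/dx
256 e^{4 x}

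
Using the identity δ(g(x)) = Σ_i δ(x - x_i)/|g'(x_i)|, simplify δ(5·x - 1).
\frac{\delta(x - 1/5)}{5}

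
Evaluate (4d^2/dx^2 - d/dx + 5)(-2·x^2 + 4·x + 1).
- 10 x^{2} + 24 x - 15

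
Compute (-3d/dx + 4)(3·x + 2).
12 x - 1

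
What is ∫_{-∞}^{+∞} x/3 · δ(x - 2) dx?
\frac{2}{3}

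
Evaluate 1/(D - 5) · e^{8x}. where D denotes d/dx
\frac{e^{8 x}}{3}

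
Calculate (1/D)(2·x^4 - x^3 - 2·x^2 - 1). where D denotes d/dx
\frac{2 x^{5}}{5} - \frac{x^{4}}{4} - \frac{2 x^{3}}{3} - x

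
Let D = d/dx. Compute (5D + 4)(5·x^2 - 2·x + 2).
20 x^{2} + 42 x - 2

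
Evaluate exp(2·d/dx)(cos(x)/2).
\frac{\cos{\left(x + 2 \right)}}{2}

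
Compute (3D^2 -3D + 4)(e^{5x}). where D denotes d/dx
64 e^{5 x}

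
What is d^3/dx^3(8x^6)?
960 x^{3}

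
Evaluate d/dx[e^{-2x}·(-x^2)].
2 x \left(x - 1\right) e^{- 2 x}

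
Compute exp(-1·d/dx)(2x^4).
2 x^{4} - 8 x^{3} + 12 x^{2} - 8 x + 2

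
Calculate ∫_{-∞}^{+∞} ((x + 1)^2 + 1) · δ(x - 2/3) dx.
\frac{34}{9}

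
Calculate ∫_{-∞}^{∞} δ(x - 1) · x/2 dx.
\frac{1}{2}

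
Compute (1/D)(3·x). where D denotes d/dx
\frac{3 x^{2}}{2}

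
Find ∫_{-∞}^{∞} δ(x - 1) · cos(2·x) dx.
\cos{\left(2 \right)}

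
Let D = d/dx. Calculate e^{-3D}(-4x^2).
- 4 x^{2} + 24 x - 36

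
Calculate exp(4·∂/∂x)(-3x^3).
- 3 x^{3} - 36 x^{2} - 144 x - 192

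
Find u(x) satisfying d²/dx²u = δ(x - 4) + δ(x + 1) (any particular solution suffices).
\frac{|x - 4|}{2} + \frac{|x + 1|}{2}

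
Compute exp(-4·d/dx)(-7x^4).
- 7 x^{4} + 112 x^{3} - 672 x^{2} + 1792 x - 1792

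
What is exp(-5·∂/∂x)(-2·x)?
10 - 2 x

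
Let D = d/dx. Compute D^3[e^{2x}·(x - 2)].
\left(8 x - 4\right) e^{2 x}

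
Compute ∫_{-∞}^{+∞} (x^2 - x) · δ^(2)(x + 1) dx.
2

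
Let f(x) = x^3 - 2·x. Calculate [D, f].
3 x^{2} - 2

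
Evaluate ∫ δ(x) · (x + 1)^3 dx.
1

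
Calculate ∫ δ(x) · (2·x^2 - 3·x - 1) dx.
-1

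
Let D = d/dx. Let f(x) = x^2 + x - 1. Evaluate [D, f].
2 x + 1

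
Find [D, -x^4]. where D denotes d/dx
- 4 x^{3}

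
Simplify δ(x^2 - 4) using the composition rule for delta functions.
\frac{\delta(x - 2) + \delta(x + 2)}{4}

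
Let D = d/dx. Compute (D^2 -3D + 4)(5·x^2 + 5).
20 x^{2} - 30 x + 30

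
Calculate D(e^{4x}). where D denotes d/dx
4 e^{4 x}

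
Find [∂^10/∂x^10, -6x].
-60\frac{d^{9}}{dx^{9}}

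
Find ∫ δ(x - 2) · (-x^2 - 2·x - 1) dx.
-9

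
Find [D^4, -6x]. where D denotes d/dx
-24D^{3}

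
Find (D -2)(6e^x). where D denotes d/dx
- 6 e^{x}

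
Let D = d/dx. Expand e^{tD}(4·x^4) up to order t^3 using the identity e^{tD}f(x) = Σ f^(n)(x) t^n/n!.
4 x \left(4 t^{3} + 6 t^{2} x + 4 t x^{2} + x^{3}\right)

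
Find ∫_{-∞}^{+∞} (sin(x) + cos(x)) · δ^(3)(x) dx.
1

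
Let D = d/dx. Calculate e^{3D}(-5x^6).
- 5 x^{6} - 90 x^{5} - 675 x^{4} - 2700 x^{3} - 6075 x^{2} - 7290 x - 3645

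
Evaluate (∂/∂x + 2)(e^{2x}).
4 e^{2 x}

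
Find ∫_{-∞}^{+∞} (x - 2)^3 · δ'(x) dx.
-12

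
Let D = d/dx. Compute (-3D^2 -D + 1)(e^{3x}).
- 29 e^{3 x}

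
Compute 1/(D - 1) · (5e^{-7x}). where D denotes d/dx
- \frac{5 e^{- 7 x}}{8}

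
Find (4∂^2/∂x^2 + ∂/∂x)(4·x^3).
12 x \left(x + 8\right)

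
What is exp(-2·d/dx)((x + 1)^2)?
x^{2} - 2 x + 1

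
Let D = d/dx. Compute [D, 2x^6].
12 x^{5}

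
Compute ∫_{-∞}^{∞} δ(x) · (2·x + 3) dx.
3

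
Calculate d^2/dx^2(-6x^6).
- 180 x^{4}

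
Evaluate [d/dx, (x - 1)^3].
3 \left(x - 1\right)^{2}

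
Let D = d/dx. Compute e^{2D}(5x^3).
5 x^{3} + 30 x^{2} + 60 x + 40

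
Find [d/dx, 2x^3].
6 x^{2}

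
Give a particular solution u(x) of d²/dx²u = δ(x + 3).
\frac{|x + 3|}{2}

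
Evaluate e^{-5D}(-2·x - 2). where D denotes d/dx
8 - 2 x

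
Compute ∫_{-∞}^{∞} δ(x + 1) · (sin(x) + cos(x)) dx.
- \sin{\left(1 \right)} + \cos{\left(1 \right)}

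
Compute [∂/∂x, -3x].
-3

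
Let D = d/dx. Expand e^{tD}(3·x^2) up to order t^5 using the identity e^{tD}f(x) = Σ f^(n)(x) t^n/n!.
3 t^{2} + 6 t x + 3 x^{2}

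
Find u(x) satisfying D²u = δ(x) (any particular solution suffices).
\frac{|x|}{2}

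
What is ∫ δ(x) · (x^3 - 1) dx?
-1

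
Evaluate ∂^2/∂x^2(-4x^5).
- 80 x^{3}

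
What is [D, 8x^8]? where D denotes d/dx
64 x^{7}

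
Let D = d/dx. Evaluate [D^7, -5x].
-35D^{6}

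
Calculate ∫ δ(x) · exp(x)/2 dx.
\frac{1}{2}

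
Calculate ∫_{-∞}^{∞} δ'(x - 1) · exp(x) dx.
- e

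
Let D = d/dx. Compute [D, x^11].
11 x^{10}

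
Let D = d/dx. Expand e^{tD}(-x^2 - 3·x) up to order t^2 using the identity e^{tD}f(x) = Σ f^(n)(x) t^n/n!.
- t^{2} - t \left(2 x + 3\right) - x^{2} - 3 x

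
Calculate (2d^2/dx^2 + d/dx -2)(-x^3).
x \left(2 x^{2} - 3 x - 12\right)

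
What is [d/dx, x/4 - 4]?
\frac{1}{4}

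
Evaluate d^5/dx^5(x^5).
120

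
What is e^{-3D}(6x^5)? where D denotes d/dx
6 x^{5} - 90 x^{4} + 540 x^{3} - 1620 x^{2} + 2430 x - 1458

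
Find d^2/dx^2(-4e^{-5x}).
- 100 e^{- 5 x}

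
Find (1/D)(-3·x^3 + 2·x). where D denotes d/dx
- \frac{3 x^{4}}{4} + x^{2}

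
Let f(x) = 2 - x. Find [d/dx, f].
-1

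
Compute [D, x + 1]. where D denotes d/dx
1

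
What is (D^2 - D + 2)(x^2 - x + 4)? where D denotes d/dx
2 x^{2} - 4 x + 11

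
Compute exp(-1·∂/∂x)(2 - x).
3 - x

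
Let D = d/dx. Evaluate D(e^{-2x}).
- 2 e^{- 2 x}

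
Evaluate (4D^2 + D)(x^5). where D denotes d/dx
5 x^{3} \left(x + 16\right)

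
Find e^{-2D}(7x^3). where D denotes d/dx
7 x^{3} - 42 x^{2} + 84 x - 56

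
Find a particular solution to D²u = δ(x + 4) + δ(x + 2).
\frac{|x + 4|}{2} + \frac{|x + 2|}{2}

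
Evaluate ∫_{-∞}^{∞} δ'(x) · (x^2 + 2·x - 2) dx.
-2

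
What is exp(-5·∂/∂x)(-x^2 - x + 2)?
- x^{2} + 9 x - 18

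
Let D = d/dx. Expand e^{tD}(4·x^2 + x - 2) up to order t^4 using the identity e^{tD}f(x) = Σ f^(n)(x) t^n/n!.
4 t^{2} + t \left(8 x + 1\right) + 4 x^{2} + x - 2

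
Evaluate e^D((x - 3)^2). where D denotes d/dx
x^{2} - 4 x + 4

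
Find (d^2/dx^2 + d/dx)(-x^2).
- 2 x - 2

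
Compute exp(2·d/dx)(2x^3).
2 x^{3} + 12 x^{2} + 24 x + 16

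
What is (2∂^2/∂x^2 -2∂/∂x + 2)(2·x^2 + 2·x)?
4 x^{2} - 4 x + 4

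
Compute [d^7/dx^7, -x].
-7\frac{d^{6}}{dx^{6}}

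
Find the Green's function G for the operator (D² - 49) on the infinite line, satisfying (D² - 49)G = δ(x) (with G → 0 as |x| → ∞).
-\frac{e^{-7|x|}}{14}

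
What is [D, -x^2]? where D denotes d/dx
- 2 x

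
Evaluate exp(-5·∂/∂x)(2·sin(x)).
2 \sin{\left(x - 5 \right)}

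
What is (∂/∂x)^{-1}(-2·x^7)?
- \frac{x^{8}}{4}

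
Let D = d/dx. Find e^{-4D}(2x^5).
2 x^{5} - 40 x^{4} + 320 x^{3} - 1280 x^{2} + 2560 x - 2048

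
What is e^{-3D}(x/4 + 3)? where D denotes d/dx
\frac{x}{4} + \frac{9}{4}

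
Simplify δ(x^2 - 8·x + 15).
\frac{\delta(x - 3) + \delta(x - 5)}{2}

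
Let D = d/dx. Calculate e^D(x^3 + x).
x^{3} + 3 x^{2} + 4 x + 2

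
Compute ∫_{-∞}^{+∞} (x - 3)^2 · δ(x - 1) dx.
4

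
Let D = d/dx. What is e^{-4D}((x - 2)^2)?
x^{2} - 12 x + 36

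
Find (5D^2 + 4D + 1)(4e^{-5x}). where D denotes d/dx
424 e^{- 5 x}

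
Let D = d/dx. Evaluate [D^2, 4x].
8D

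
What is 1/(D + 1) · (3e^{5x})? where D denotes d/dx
\frac{e^{5 x}}{2}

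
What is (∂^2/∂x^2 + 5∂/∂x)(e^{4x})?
36 e^{4 x}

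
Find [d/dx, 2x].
2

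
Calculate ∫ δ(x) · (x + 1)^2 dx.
1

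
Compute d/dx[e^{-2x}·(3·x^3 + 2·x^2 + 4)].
\left(- 6 x^{3} + 5 x^{2} + 4 x - 8\right) e^{- 2 x}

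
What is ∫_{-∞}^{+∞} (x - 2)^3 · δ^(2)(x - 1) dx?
-6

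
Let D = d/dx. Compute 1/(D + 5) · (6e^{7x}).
\frac{e^{7 x}}{2}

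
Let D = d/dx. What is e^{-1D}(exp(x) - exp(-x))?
- e^{1 - x} + e^{x - 1}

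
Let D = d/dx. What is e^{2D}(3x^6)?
3 x^{6} + 36 x^{5} + 180 x^{4} + 480 x^{3} + 720 x^{2} + 576 x + 192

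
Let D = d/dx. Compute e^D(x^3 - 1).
x \left(x^{2} + 3 x + 3\right)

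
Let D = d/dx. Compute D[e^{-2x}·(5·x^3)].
x^{2} \left(15 - 10 x\right) e^{- 2 x}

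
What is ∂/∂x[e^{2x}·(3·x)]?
\left(6 x + 3\right) e^{2 x}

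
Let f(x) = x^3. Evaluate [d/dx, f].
3 x^{2}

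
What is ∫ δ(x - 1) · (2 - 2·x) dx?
0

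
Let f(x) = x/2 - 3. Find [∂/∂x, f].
\frac{1}{2}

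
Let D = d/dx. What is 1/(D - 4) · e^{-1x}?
- \frac{e^{- x}}{5}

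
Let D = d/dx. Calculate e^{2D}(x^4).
x^{4} + 8 x^{3} + 24 x^{2} + 32 x + 16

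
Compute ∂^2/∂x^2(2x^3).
12 x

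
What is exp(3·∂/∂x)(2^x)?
2^{x + 3}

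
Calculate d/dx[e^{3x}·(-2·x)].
\left(- 6 x - 2\right) e^{3 x}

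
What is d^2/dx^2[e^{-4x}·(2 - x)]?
8 \left(5 - 2 x\right) e^{- 4 x}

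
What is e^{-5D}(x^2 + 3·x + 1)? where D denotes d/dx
x^{2} - 7 x + 11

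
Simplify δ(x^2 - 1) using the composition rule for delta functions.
\frac{\delta(x - 1) + \delta(x + 1)}{2}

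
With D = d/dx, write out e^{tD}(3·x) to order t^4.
3 t + 3 x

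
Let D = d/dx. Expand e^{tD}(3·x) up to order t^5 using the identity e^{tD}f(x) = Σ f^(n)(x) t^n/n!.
3 t + 3 x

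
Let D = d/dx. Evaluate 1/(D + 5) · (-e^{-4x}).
- e^{- 4 x}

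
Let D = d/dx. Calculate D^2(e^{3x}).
9 e^{3 x}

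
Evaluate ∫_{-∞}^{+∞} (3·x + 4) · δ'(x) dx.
-3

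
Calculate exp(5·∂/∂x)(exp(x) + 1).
e^{x + 5} + 1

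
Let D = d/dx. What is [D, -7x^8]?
- 56 x^{7}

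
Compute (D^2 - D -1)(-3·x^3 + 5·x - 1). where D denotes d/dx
3 x^{3} + 9 x^{2} - 23 x - 4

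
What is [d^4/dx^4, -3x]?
-12\frac{d^{3}}{dx^{3}}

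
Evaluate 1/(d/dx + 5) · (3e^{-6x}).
- 3 e^{- 6 x}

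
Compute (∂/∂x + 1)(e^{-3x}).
- 2 e^{- 3 x}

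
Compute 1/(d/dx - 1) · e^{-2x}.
- \frac{e^{- 2 x}}{3}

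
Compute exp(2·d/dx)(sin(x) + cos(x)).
\sqrt{2} \sin{\left(x + \frac{\pi}{4} + 2 \right)}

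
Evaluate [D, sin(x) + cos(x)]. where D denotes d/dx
- \sin{\left(x \right)} + \cos{\left(x \right)}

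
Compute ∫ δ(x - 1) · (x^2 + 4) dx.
5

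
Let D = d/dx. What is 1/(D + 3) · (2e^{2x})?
\frac{2 e^{2 x}}{5}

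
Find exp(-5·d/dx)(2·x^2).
2 x^{2} - 20 x + 50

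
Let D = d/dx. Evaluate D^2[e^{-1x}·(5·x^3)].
5 x \left(x^{2} - 6 x + 6\right) e^{- x}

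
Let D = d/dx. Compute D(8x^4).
32 x^{3}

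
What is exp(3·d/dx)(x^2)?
x^{2} + 6 x + 9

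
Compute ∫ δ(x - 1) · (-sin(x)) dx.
- \sin{\left(1 \right)}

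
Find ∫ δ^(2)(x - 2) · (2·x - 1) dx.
0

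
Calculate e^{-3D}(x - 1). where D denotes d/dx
x - 4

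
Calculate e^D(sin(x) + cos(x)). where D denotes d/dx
\sqrt{2} \sin{\left(x + \frac{\pi}{4} + 1 \right)}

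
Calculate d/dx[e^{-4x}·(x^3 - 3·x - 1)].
\left(- 4 x^{3} + 3 x^{2} + 12 x + 1\right) e^{- 4 x}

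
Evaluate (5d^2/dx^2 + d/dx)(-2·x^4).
8 x^{2} \left(- x - 15\right)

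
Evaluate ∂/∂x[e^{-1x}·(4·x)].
4 \left(1 - x\right) e^{- x}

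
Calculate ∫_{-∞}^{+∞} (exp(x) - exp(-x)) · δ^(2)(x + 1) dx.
- 2 \sinh{\left(1 \right)}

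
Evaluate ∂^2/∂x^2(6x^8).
336 x^{6}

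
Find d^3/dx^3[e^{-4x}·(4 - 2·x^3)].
4 \left(32 x^{3} - 72 x^{2} + 36 x - 67\right) e^{- 4 x}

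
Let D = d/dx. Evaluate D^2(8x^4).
96 x^{2}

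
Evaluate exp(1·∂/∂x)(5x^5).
5 x^{5} + 25 x^{4} + 50 x^{3} + 50 x^{2} + 25 x + 5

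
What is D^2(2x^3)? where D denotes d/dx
12 x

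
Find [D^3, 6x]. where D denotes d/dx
18D^{2}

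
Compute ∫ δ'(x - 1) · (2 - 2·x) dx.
2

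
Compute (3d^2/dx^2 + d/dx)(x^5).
5 x^{3} \left(x + 12\right)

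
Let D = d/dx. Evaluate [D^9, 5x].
45D^{8}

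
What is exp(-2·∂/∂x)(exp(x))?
e^{x - 2}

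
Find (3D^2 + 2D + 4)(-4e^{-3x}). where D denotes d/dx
- 100 e^{- 3 x}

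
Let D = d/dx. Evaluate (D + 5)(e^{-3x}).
2 e^{- 3 x}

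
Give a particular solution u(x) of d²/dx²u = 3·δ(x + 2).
\frac{3|x + 2|}{2}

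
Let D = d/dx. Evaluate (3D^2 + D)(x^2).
2 x + 6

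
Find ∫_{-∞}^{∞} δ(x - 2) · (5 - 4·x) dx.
-3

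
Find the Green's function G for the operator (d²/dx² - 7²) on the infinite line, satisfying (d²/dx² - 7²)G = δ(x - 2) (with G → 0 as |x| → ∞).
-\frac{e^{-7|x - 2|}}{14}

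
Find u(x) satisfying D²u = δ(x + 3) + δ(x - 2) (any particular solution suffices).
\frac{|x + 3|}{2} + \frac{|x - 2|}{2}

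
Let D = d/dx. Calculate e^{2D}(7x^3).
7 x^{3} + 42 x^{2} + 84 x + 56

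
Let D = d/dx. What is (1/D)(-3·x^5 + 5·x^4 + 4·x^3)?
- \frac{x^{6}}{2} + x^{5} + x^{4}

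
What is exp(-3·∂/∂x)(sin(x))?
\sin{\left(x - 3 \right)}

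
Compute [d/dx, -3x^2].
- 6 x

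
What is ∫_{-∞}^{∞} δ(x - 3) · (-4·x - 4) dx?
-16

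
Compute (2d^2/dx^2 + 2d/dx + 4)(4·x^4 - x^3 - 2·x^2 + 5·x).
16 x^{4} + 28 x^{3} + 82 x^{2} + 2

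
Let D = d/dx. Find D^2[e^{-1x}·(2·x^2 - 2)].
2 \left(x^{2} - 4 x + 1\right) e^{- x}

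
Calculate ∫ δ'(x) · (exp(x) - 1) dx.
-1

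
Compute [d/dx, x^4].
4 x^{3}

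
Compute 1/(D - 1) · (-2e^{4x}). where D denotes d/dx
- \frac{2 e^{4 x}}{3}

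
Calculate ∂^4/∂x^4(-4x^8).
- 6720 x^{4}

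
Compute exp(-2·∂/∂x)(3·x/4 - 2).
\frac{3 x}{4} - \frac{7}{2}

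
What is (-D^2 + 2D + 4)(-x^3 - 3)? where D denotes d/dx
- 4 x^{3} - 6 x^{2} + 6 x - 12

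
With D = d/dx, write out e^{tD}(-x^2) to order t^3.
- t^{2} - 2 t x - x^{2}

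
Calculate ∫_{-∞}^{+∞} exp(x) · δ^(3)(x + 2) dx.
- \frac{1}{e^{2}}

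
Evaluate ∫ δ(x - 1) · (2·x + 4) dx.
6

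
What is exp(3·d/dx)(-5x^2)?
- 5 x^{2} - 30 x - 45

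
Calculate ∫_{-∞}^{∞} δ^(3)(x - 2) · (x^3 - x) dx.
-6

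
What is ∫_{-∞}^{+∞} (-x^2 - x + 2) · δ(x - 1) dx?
0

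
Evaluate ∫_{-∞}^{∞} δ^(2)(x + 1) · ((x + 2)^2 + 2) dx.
2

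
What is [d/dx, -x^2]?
- 2 x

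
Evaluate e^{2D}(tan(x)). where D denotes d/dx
\tan{\left(x + 2 \right)}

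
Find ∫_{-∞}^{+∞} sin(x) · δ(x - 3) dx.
\sin{\left(3 \right)}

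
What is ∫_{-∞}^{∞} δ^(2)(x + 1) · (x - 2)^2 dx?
2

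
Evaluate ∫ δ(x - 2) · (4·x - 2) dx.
6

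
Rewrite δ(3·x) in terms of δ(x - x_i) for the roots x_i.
\frac{\delta(x)}{3}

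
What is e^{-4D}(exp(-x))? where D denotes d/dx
e^{4 - x}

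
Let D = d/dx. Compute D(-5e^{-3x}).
15 e^{- 3 x}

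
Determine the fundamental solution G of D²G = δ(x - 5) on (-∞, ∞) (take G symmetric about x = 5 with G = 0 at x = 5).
\frac{|x - 5|}{2}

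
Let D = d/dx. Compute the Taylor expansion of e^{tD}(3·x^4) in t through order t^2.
3 x^{2} \left(6 t^{2} + 4 t x + x^{2}\right)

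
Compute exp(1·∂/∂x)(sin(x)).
\sin{\left(x + 1 \right)}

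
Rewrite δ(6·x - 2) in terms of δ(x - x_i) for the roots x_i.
\frac{\delta(x - 1/3)}{6}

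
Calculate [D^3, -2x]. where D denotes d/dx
-6D^{2}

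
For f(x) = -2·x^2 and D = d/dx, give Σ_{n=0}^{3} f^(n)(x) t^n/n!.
- 2 t^{2} - 4 t x - 2 x^{2}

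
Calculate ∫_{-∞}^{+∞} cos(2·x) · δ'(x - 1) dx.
2 \sin{\left(2 \right)}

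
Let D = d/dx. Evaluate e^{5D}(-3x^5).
- 3 x^{5} - 75 x^{4} - 750 x^{3} - 3750 x^{2} - 9375 x - 9375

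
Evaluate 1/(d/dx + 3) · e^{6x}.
\frac{e^{6 x}}{9}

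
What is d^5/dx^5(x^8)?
6720 x^{3}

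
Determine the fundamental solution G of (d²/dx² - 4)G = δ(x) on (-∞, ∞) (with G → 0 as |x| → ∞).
-\frac{e^{-2|x|}}{4}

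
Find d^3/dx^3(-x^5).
- 60 x^{2}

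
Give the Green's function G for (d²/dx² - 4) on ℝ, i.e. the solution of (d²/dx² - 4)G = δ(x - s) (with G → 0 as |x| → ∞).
-\frac{e^{-2|x-s|}}{4}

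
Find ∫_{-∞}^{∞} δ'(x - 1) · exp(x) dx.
- e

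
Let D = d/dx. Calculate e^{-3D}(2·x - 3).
2 x - 9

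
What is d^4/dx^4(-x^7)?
- 840 x^{3}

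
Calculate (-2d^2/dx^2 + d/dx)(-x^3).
3 x \left(4 - x\right)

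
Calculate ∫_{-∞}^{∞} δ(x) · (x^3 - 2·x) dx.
0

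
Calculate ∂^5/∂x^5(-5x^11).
- 277200 x^{6}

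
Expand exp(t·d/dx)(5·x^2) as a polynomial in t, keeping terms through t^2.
5 t^{2} + 10 t x + 5 x^{2}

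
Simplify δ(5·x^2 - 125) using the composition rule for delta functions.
\frac{\delta(x - 5) + \delta(x + 5)}{50}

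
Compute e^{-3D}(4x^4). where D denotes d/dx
4 x^{4} - 48 x^{3} + 216 x^{2} - 432 x + 324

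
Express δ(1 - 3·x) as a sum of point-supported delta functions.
\frac{\delta(x - 1/3)}{3}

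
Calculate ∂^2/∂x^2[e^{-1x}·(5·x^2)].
5 \left(x^{2} - 4 x + 2\right) e^{- x}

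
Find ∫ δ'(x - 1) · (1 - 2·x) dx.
2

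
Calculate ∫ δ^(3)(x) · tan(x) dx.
-2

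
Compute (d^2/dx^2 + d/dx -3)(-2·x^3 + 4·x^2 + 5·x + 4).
6 x^{3} - 18 x^{2} - 19 x + 1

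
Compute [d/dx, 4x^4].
16 x^{3}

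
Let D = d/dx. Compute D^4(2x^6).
720 x^{2}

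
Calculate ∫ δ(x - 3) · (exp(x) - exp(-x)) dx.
2 \sinh{\left(3 \right)}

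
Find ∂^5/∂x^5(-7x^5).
-840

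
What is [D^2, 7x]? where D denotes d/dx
14D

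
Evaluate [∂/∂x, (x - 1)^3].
3 \left(x - 1\right)^{2}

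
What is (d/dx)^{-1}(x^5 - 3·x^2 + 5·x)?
\frac{x^{6}}{6} - x^{3} + \frac{5 x^{2}}{2}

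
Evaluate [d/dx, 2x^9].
18 x^{8}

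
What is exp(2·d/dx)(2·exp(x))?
2 e^{x + 2}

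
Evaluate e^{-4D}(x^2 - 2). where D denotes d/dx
x^{2} - 8 x + 14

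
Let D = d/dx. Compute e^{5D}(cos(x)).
\cos{\left(x + 5 \right)}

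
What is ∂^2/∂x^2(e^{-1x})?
e^{- x}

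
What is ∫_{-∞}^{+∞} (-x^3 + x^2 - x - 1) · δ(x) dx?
-1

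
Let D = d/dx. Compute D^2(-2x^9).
- 144 x^{7}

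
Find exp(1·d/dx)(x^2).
x^{2} + 2 x + 1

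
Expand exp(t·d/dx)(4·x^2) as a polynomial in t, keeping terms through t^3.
4 t^{2} + 8 t x + 4 x^{2}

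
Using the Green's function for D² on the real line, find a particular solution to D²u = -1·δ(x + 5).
-\frac{|x + 5|}{2}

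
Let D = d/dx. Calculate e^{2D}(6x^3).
6 x^{3} + 36 x^{2} + 72 x + 48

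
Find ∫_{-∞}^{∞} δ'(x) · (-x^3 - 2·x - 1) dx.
2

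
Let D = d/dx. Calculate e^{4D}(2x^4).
2 x^{4} + 32 x^{3} + 192 x^{2} + 512 x + 512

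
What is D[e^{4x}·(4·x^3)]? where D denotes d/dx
x^{2} \left(16 x + 12\right) e^{4 x}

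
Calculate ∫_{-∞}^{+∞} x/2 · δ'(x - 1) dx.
- \frac{1}{2}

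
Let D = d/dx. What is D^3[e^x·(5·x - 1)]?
\left(5 x + 14\right) e^{x}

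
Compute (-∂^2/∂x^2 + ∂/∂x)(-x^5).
5 x^{3} \left(4 - x\right)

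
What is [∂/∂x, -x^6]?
- 6 x^{5}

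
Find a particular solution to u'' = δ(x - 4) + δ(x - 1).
\frac{|x - 4|}{2} + \frac{|x - 1|}{2}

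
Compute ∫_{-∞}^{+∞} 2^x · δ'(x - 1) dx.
- \log{\left(4 \right)}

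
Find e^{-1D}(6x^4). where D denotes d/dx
6 x^{4} - 24 x^{3} + 36 x^{2} - 24 x + 6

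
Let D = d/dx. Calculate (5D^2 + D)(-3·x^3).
9 x \left(- x - 10\right)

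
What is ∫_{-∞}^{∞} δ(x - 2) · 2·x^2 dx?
8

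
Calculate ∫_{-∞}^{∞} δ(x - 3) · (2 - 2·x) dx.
-4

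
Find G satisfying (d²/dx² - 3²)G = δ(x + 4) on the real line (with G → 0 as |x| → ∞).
-\frac{e^{-3|x + 4|}}{6}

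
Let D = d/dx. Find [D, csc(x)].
- \cot{\left(x \right)} \csc{\left(x \right)}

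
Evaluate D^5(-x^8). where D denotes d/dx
- 6720 x^{3}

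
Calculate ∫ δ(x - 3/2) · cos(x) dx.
\cos{\left(\frac{3}{2} \right)}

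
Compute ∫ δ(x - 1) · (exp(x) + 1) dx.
1 + e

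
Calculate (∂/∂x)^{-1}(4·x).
2 x^{2}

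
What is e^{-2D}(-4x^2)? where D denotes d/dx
- 4 x^{2} + 16 x - 16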